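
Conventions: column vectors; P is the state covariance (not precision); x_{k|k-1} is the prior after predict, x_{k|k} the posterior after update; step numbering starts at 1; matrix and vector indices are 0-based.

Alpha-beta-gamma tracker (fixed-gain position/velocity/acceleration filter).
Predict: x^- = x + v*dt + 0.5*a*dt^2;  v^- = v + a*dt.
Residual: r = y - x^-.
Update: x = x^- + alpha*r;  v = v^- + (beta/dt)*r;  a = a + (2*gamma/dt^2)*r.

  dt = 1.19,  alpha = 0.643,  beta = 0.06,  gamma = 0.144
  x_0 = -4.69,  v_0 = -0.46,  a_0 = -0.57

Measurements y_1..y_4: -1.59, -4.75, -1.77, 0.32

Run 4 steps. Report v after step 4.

step 1: x_pred=-5.6410  r=4.0510  x^+=-3.0362  v^+=-0.9340  a^+=0.2539
step 2: x_pred=-3.9680  r=-0.7820  x^+=-4.4708  v^+=-0.6714  a^+=0.0948
step 3: x_pred=-5.2026  r=3.4326  x^+=-2.9954  v^+=-0.3855  a^+=0.7929
step 4: x_pred=-2.8927  r=3.2127  x^+=-0.8269  v^+=0.7201  a^+=1.4463

v_post = 0.7201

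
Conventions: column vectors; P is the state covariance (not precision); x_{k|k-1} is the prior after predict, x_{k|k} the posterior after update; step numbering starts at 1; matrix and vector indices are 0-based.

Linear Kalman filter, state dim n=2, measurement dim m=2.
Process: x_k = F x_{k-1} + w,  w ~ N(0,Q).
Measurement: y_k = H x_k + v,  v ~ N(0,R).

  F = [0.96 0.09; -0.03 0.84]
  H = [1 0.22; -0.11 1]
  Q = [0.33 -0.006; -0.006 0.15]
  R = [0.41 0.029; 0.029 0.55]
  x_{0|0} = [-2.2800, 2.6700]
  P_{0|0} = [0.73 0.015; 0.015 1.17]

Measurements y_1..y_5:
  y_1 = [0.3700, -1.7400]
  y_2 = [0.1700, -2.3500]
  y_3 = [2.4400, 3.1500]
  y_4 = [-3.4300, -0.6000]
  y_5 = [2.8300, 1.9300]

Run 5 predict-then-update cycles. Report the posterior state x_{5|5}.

x_post = [0.8427, 0.8131]

step 1: x^-=[-1.9485, 2.3112]  P^-=[1.0148 0.0735; 0.0735 0.9755]  S=[1.5044 0.2037; 0.2037 1.5216]  K=[0.7014 -0.1190; 0.1074 0.6214]  nu=[1.8100, -4.2655]  x^+=[-0.1714, -0.1451]  P^+=[0.2871 -0.0135; -0.0135 0.3434]
step 2: x^-=[-0.1776, -0.1167]  P^-=[0.5950 0.0008; 0.0008 0.3932]  S=[1.0245 0.0509; 0.0509 0.9503]  K=[0.5860 -0.0994; 0.0649 0.4103]  nu=[0.3733, -2.2528]  x^+=[0.2650, -1.0167]  P^+=[0.2398 -0.0113; -0.0113 0.2263]
step 3: x^-=[0.1629, -0.8620]  P^-=[0.5509 -0.0049; -0.0049 0.3104]  S=[0.9738 0.0319; 0.0319 0.8682]  K=[0.5678 -0.0963; 0.0535 0.3562]  nu=[2.4668, 4.0299]  x^+=[1.1754, 0.7054]  P^+=[0.2324 -0.0109; -0.0109 0.1963]
step 4: x^-=[1.1919, 0.5573]  P^-=[0.5439 -0.0066; -0.0066 0.2893]  S=[0.9650 0.0263; 0.0263 0.8473]  K=[0.5647 -0.0960; 0.0498 0.3407]  nu=[-4.7445, -1.0262]  x^+=[-1.3890, -0.0284]  P^+=[0.2312 -0.0110; -0.0110 0.1876]
step 5: x^-=[-1.3360, 0.0178]  P^-=[0.5427 -0.0073; -0.0073 0.2831]  S=[0.9632 0.0245; 0.0245 0.8413]  K=[0.5642 -0.0960; 0.0485 0.3361]  nu=[4.1621, 1.7653]  x^+=[0.8427, 0.8131]  P^+=[0.2310 -0.0111; -0.0111 0.1850]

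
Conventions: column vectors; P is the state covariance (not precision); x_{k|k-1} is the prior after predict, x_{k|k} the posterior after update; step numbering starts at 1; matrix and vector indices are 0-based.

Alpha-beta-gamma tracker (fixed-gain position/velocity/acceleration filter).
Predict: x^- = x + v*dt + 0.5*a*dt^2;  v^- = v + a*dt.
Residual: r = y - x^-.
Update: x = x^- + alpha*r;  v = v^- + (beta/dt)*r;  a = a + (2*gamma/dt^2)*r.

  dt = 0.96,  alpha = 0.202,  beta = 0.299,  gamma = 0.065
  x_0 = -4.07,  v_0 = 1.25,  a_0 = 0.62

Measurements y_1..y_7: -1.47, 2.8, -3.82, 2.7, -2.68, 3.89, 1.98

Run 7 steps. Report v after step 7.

v_post = -2.8973

step 1: x_pred=-2.5843  r=1.1143  x^+=-2.3592  v^+=2.1923  a^+=0.7772
step 2: x_pred=0.1035  r=2.6965  x^+=0.6482  v^+=3.7782  a^+=1.1576
step 3: x_pred=4.8087  r=-8.6287  x^+=3.0657  v^+=2.2020  a^+=-0.0596
step 4: x_pred=5.1521  r=-2.4521  x^+=4.6568  v^+=1.3810  a^+=-0.4055
step 5: x_pred=5.7957  r=-8.4757  x^+=4.0836  v^+=-1.6481  a^+=-1.6011
step 6: x_pred=1.7637  r=2.1263  x^+=2.1932  v^+=-2.5228  a^+=-1.3011
step 7: x_pred=-0.8283  r=2.8083  x^+=-0.2610  v^+=-2.8973  a^+=-0.9050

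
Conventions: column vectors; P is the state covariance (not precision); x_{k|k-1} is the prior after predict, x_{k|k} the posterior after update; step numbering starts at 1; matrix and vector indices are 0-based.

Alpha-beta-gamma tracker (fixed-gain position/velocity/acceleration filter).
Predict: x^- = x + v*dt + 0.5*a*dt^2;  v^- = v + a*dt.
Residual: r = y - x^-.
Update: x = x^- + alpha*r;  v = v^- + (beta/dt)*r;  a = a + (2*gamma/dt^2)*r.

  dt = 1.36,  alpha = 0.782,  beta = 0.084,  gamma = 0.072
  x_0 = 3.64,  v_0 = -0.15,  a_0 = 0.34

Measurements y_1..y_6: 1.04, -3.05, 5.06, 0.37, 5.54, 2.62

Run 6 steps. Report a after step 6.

step 1: x_pred=3.7504  r=-2.7104  x^+=1.6309  v^+=0.1450  a^+=0.1290
step 2: x_pred=1.9473  r=-4.9973  x^+=-1.9606  v^+=0.0117  a^+=-0.2601
step 3: x_pred=-2.1851  r=7.2451  x^+=3.4806  v^+=0.1055  a^+=0.3040
step 4: x_pred=3.9052  r=-3.5352  x^+=1.1407  v^+=0.3006  a^+=0.0288
step 5: x_pred=1.5761  r=3.9639  x^+=4.6759  v^+=0.5845  a^+=0.3374
step 6: x_pred=5.7828  r=-3.1628  x^+=3.3095  v^+=0.8480  a^+=0.0911

a_post = 0.0911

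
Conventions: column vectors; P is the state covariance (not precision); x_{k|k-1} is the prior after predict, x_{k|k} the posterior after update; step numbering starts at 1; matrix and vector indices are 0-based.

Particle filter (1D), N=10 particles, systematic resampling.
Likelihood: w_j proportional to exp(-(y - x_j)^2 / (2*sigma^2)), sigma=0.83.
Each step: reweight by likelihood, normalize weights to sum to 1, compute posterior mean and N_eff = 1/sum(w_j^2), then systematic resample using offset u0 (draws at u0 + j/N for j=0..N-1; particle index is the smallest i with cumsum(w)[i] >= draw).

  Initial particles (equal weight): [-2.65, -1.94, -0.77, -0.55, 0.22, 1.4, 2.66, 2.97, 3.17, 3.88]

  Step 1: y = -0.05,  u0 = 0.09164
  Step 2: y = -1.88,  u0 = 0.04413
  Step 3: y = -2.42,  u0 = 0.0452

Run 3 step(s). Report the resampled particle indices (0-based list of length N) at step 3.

step 1: w=[0.0027, 0.0270, 0.2473, 0.3005, 0.3418, 0.0783, 0.0017, 0.0005, 0.0002, 0.0000]  mean=-0.2235  Neff=3.6343  idx=[2, 2, 3, 3, 3, 4, 4, 4, 4, 5]
step 2: w=[0.2257, 0.2257, 0.1528, 0.1528, 0.1528, 0.0225, 0.0225, 0.0225, 0.0225, 0.0002]  mean=-0.5796  Neff=5.7486  idx=[0, 0, 1, 1, 1, 2, 3, 3, 4, 6]
step 3: w=[0.1365, 0.1365, 0.1365, 0.1365, 0.1365, 0.0778, 0.0778, 0.0778, 0.0778, 0.0063]  mean=-0.6953  Neff=8.5165  idx=[0, 1, 1, 2, 3, 3, 4, 5, 7, 8]

resampled_idx = [0, 1, 1, 2, 3, 3, 4, 5, 7, 8]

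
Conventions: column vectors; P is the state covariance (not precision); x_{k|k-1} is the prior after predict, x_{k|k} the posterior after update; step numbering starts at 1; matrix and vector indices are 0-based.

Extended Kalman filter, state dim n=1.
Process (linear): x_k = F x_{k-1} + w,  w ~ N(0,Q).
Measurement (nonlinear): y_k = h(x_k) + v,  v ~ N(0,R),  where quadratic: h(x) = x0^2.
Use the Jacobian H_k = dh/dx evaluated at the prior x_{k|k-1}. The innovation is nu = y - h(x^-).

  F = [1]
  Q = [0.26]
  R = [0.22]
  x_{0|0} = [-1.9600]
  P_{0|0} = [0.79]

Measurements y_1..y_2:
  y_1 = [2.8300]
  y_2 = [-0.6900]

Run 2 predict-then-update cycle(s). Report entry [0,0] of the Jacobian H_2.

H_jac[0,0] = -3.4108

step 1: x^-=[-1.9600]  P^-=[1.0500]  H_jac=[-3.9200]  S=[16.3547]  K=[-0.2517]  nu=[-1.0116]  x^+=[-1.7054]  P^+=[0.0141]
step 2: x^-=[-1.7054]  P^-=[0.2741]  H_jac=[-3.4108]  S=[3.4091]  K=[-0.2743]  nu=[-3.5984]  x^+=[-0.7185]  P^+=[0.0177]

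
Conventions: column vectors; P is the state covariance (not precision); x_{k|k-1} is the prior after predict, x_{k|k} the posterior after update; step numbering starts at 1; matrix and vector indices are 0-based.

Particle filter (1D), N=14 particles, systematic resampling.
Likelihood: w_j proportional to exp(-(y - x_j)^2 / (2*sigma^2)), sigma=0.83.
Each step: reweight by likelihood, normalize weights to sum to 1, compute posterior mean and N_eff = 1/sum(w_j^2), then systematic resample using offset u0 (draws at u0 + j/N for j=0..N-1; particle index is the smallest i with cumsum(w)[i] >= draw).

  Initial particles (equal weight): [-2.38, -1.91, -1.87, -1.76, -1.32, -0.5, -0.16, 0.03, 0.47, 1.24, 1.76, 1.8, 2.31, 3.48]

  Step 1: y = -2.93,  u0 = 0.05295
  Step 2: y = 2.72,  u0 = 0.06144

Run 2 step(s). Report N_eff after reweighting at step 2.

step 1: w=[0.3557, 0.2082, 0.1960, 0.1640, 0.0675, 0.0061, 0.0017, 0.0008, 0.0001, 0.0000, 0.0000, 0.0000, 0.0000, 0.0000]  mean=-1.9916  Neff=4.1712  idx=[0, 0, 0, 0, 0, 1, 1, 1, 2, 2, 3, 3, 3, 4]
step 2: w=[0.0007, 0.0007, 0.0007, 0.0007, 0.0007, 0.0182, 0.0182, 0.0182, 0.0238, 0.0238, 0.0492, 0.0492, 0.0492, 0.7469]  mean=-1.4469  Neff=1.7630  idx=[8, 10, 12, 13, 13, 13, 13, 13, 13, 13, 13, 13, 13, 13]

N_eff = 1.7630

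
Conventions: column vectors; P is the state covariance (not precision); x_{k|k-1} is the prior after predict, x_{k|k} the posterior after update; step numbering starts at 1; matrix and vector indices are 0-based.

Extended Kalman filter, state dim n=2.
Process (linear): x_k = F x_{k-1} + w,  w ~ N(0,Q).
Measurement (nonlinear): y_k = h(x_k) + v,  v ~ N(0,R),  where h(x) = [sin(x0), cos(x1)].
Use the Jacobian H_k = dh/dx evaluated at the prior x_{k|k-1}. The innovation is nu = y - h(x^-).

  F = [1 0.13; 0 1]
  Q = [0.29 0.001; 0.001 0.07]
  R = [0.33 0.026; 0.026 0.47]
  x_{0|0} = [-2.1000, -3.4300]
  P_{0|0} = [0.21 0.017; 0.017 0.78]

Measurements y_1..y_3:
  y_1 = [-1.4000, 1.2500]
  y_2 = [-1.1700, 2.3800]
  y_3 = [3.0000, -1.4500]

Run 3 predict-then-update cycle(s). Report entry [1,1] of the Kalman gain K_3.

K[1,1] = -0.1868

step 1: x^-=[-2.5459, -3.4300]  P^-=[0.5176 0.1194; 0.1194 0.8500]  H_jac=[-0.8278 0.0000; 0.0000 -0.2844]  S=[0.6847 0.0541; 0.0541 0.5388]  K=[-0.6258 -0.0002; -0.1098 -0.4377]  nu=[-0.8389, 2.2087]  x^+=[-2.0213, -4.3047]  P^+=[0.2495 0.0575; 0.0575 0.7333]
step 2: x^-=[-2.5809, -4.3047]  P^-=[0.5668 0.1538; 0.1538 0.8033]  H_jac=[-0.8469 0.0000; 0.0000 -0.9180]  S=[0.7366 0.1456; 0.1456 1.1470]  K=[-0.6436 -0.0414; -0.0511 -0.6365]  nu=[-0.6383, 2.7765]  x^+=[-2.2852, -6.0392]  P^+=[0.2520 0.0394; 0.0394 0.3273]
step 3: x^-=[-3.0703, -6.0392]  P^-=[0.5578 0.0830; 0.0830 0.3973]  H_jac=[-0.9975 0.0000; 0.0000 -0.2415]  S=[0.8850 0.0460; 0.0460 0.4932]  K=[-0.6297 0.0181; -0.0838 -0.1868]  nu=[3.0712, -2.4204]  x^+=[-5.0479, -5.8447]  P^+=[0.2078 0.0326; 0.0326 0.3724]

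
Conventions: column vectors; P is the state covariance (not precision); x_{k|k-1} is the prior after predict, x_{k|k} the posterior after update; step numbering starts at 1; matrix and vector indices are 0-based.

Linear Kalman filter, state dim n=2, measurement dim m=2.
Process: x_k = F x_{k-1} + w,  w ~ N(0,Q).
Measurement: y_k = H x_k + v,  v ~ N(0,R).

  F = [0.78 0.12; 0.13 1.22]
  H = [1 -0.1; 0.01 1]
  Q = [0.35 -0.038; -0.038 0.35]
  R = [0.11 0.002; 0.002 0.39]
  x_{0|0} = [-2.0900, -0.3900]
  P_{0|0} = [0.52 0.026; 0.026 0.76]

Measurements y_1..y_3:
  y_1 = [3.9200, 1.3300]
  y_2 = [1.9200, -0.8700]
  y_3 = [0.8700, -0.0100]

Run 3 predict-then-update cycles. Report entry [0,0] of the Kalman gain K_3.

K[0,0] = 0.7858

step 1: x^-=[-1.6770, -0.7475]  P^-=[0.6822 0.1511; 0.1511 1.4982]  S=[0.7769 0.0100; 0.0100 1.8913]  K=[0.8576 0.0790; -0.0085 0.7930]  nu=[5.5222, 2.0943]  x^+=[3.2242, 0.8663]  P^+=[0.0976 0.0315; 0.0315 0.3089]
step 2: x^-=[2.6188, 1.4761]  P^-=[0.4198 0.0476; 0.0476 0.8215]  S=[0.5284 -0.0284; -0.0284 1.2125]  K=[0.7886 0.0612; -0.0290 0.6772]  nu=[-0.5512, -2.3722]  x^+=[2.0390, -0.1146]  P^+=[0.0893 0.0246; 0.0246 0.2638]
step 3: x^-=[1.5766, 0.1253]  P^-=[0.4127 0.0334; 0.0334 0.7520]  S=[0.5236 -0.0357; -0.0357 1.1427]  K=[0.7858 0.0574; -0.0350 0.6573]  nu=[-0.6941, -0.1511]  x^+=[1.0225, 0.0503]  P^+=[0.0889 0.0231; 0.0231 0.2560]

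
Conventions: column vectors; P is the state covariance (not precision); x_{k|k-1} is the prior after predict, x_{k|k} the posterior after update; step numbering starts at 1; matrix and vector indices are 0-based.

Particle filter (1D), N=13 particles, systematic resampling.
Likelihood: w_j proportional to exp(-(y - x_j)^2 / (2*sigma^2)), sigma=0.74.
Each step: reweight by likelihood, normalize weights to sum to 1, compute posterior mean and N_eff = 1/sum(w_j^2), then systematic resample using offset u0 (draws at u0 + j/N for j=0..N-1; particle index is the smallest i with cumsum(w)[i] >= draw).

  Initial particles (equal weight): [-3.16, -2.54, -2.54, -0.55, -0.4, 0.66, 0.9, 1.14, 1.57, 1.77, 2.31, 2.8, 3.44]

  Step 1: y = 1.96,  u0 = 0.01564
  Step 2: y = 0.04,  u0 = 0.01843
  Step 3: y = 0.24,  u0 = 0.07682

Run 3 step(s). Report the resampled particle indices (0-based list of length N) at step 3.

resampled_idx = [0, 1, 2, 2, 3, 4, 5, 5, 6, 7, 9, 10, 12]

step 1: w=[0.0000, 0.0000, 0.0000, 0.0007, 0.0014, 0.0473, 0.0794, 0.1199, 0.1928, 0.2143, 0.1980, 0.1163, 0.0300]  mean=1.8065  Neff=6.2646  idx=[5, 6, 7, 7, 8, 8, 9, 9, 9, 10, 10, 11, 11]
step 2: w=[0.3026, 0.2188, 0.1424, 0.1424, 0.0507, 0.0507, 0.0280, 0.0280, 0.0280, 0.0039, 0.0039, 0.0004, 0.0004]  mean=1.0492  Neff=5.3338  idx=[0, 0, 0, 0, 1, 1, 1, 2, 2, 3, 3, 5, 7]
step 3: w=[0.1113, 0.1113, 0.1113, 0.1113, 0.0879, 0.0879, 0.0879, 0.0624, 0.0624, 0.0624, 0.0624, 0.0260, 0.0154]  mean=0.8839  Neff=11.2069  idx=[0, 1, 2, 2, 3, 4, 5, 5, 6, 7, 9, 10, 12]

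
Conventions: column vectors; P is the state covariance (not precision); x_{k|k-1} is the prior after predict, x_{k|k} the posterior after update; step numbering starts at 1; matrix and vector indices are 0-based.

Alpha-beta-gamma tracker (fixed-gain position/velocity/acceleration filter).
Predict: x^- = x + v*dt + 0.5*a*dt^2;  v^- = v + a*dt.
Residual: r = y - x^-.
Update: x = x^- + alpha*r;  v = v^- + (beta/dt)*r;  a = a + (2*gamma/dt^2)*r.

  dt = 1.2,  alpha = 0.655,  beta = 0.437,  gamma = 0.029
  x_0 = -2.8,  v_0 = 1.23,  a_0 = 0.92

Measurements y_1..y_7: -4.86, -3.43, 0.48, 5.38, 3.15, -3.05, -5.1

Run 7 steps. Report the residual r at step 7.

step 1: x_pred=-0.6616  r=-4.1984  x^+=-3.4116  v^+=0.8051  a^+=0.7509
step 2: x_pred=-1.9048  r=-1.5252  x^+=-2.9038  v^+=1.1507  a^+=0.6895
step 3: x_pred=-1.0265  r=1.5065  x^+=-0.0397  v^+=2.5267  a^+=0.7501
step 4: x_pred=3.5324  r=1.8476  x^+=4.7426  v^+=4.0997  a^+=0.8246
step 5: x_pred=10.2559  r=-7.1059  x^+=5.6015  v^+=2.5014  a^+=0.5384
step 6: x_pred=8.9909  r=-12.0409  x^+=1.1041  v^+=-1.2374  a^+=0.0534
step 7: x_pred=-0.3424  r=-4.7576  x^+=-3.4586  v^+=-2.9059  a^+=-0.1383

resid = -4.7576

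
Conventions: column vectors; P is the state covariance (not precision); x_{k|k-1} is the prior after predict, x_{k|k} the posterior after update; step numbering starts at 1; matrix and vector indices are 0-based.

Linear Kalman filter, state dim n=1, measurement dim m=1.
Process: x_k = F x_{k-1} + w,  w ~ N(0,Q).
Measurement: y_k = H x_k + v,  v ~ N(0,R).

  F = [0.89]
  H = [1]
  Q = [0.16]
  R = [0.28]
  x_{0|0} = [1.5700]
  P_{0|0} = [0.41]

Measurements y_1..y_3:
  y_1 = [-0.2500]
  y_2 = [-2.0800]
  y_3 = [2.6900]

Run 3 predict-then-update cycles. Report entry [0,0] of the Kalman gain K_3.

step 1: x^-=[1.3973]  P^-=[0.4848]  S=[0.7648]  K=[0.6339]  nu=[-1.6473]  x^+=[0.3531]  P^+=[0.1775]
step 2: x^-=[0.3143]  P^-=[0.3006]  S=[0.5806]  K=[0.5177]  nu=[-2.3943]  x^+=[-0.9253]  P^+=[0.1450]
step 3: x^-=[-0.8235]  P^-=[0.2748]  S=[0.5548]  K=[0.4953]  nu=[3.5135]  x^+=[0.9169]  P^+=[0.1387]

K[0,0] = 0.4953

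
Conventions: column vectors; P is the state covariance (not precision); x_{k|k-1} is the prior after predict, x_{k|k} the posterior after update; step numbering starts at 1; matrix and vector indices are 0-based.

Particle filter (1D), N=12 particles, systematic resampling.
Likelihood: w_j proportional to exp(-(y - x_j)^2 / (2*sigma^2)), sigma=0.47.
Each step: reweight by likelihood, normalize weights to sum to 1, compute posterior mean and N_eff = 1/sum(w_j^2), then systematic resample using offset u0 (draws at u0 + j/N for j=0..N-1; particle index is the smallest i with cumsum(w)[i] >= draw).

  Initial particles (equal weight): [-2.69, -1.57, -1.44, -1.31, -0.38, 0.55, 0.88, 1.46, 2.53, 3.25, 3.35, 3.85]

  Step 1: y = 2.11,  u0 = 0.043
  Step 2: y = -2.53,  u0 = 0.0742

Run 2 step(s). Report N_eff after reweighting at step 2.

N_eff = 4.0000

step 1: w=[0.0000, 0.0000, 0.0000, 0.0000, 0.0000, 0.0034, 0.0277, 0.3267, 0.5702, 0.0449, 0.0262, 0.0009]  mean=2.1829  Neff=2.2969  idx=[7, 7, 7, 7, 8, 8, 8, 8, 8, 8, 8, 9]
step 2: w=[0.2500, 0.2500, 0.2500, 0.2500, 0.0000, 0.0000, 0.0000, 0.0000, 0.0000, 0.0000, 0.0000, 0.0000]  mean=1.4600  Neff=4.0000  idx=[0, 0, 0, 1, 1, 1, 2, 2, 2, 3, 3, 3]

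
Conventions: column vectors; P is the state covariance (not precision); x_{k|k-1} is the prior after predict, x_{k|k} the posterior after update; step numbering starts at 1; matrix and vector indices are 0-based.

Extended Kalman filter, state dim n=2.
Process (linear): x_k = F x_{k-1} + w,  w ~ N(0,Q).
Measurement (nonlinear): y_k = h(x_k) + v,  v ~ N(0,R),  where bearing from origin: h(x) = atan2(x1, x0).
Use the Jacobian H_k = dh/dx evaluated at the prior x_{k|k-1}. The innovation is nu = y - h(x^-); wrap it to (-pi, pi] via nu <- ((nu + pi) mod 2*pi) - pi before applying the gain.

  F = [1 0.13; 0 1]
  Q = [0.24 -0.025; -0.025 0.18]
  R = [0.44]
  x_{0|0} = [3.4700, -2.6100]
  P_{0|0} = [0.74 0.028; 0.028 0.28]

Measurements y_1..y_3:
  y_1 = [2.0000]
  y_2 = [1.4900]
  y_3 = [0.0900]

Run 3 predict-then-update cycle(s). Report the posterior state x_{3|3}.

step 1: x^-=[3.1307, -2.6100]  P^-=[0.9920 0.0394; 0.0394 0.4600]  H_jac=[0.1571 0.1884]  S=[0.4832]  K=[0.3379; 0.1922]  nu=[2.6949]  x^+=[4.0414, -2.0920]  P^+=[0.9368 0.0080; 0.0080 0.4421]
step 2: x^-=[3.7694, -2.0920]  P^-=[1.1864 0.0405; 0.0405 0.6221]  H_jac=[0.1126 0.2028]  S=[0.4825]  K=[0.2938; 0.2710]  nu=[1.9967]  x^+=[4.3561, -1.5509]  P^+=[1.1447 0.0021; 0.0021 0.5867]
step 3: x^-=[4.1545, -1.5509]  P^-=[1.3952 0.0534; 0.0534 0.7667]  H_jac=[0.0789 0.2113]  S=[0.4847]  K=[0.2503; 0.3429]  nu=[0.4473]  x^+=[4.2664, -1.3975]  P^+=[1.3648 0.0118; 0.0118 0.7097]

x_post = [4.2664, -1.3975]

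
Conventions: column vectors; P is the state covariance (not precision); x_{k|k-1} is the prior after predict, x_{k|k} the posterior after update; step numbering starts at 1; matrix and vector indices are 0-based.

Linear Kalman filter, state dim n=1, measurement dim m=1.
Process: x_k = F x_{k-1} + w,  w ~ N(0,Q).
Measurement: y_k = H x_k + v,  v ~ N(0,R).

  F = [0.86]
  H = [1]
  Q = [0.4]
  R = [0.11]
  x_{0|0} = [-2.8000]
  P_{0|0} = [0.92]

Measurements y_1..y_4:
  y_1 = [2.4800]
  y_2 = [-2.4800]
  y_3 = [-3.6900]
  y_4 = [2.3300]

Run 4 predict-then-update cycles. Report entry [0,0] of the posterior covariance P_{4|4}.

P_post[0,0] = 0.0890

step 1: x^-=[-2.4080]  P^-=[1.0804]  S=[1.1904]  K=[0.9076]  nu=[4.8880]  x^+=[2.0283]  P^+=[0.0998]
step 2: x^-=[1.7444]  P^-=[0.4738]  S=[0.5838]  K=[0.8116]  nu=[-4.2244]  x^+=[-1.6841]  P^+=[0.0893]
step 3: x^-=[-1.4483]  P^-=[0.4660]  S=[0.5760]  K=[0.8090]  nu=[-2.2417]  x^+=[-3.2619]  P^+=[0.0890]
step 4: x^-=[-2.8053]  P^-=[0.4658]  S=[0.5758]  K=[0.8090]  nu=[5.1353]  x^+=[1.3490]  P^+=[0.0890]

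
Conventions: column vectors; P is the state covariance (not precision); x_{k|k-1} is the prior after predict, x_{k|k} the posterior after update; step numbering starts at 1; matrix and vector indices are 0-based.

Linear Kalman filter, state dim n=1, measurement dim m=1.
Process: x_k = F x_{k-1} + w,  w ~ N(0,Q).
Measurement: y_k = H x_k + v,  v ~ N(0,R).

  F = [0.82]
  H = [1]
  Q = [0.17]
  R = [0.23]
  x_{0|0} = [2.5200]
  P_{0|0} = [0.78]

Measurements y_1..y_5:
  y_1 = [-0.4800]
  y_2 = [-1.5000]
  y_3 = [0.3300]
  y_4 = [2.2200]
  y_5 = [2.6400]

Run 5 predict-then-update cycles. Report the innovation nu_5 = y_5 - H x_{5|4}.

step 1: x^-=[2.0664]  P^-=[0.6945]  S=[0.9245]  K=[0.7512]  nu=[-2.5464]  x^+=[0.1535]  P^+=[0.1728]
step 2: x^-=[0.1259]  P^-=[0.2862]  S=[0.5162]  K=[0.5544]  nu=[-1.6259]  x^+=[-0.7755]  P^+=[0.1275]
step 3: x^-=[-0.6359]  P^-=[0.2557]  S=[0.4857]  K=[0.5265]  nu=[0.9659]  x^+=[-0.1274]  P^+=[0.1211]
step 4: x^-=[-0.1044]  P^-=[0.2514]  S=[0.4814]  K=[0.5223]  nu=[2.3244]  x^+=[1.1095]  P^+=[0.1201]
step 5: x^-=[0.9098]  P^-=[0.2508]  S=[0.4808]  K=[0.5216]  nu=[1.7302]  x^+=[1.8123]  P^+=[0.1200]

innov = [1.7302]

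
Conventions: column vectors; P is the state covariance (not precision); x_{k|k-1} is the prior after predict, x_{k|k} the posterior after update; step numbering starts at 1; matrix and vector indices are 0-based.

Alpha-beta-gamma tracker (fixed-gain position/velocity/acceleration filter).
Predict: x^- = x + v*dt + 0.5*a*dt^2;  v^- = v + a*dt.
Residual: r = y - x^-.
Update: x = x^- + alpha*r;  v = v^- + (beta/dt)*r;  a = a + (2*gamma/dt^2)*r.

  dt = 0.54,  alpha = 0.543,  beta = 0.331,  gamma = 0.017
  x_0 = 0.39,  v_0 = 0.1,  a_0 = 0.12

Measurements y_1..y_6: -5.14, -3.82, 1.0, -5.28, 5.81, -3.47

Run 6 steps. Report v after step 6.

step 1: x_pred=0.4615  r=-5.6015  x^+=-2.5801  v^+=-3.2687  a^+=-0.5331
step 2: x_pred=-4.4229  r=0.6029  x^+=-4.0955  v^+=-3.1870  a^+=-0.4628
step 3: x_pred=-5.8840  r=6.8840  x^+=-2.1460  v^+=0.7827  a^+=0.3398
step 4: x_pred=-1.6738  r=-3.6062  x^+=-3.6320  v^+=-1.2443  a^+=-0.0806
step 5: x_pred=-4.3156  r=10.1256  x^+=1.1826  v^+=4.9188  a^+=1.1000
step 6: x_pred=3.9991  r=-7.4691  x^+=-0.0566  v^+=0.9345  a^+=0.2291

v_post = 0.9345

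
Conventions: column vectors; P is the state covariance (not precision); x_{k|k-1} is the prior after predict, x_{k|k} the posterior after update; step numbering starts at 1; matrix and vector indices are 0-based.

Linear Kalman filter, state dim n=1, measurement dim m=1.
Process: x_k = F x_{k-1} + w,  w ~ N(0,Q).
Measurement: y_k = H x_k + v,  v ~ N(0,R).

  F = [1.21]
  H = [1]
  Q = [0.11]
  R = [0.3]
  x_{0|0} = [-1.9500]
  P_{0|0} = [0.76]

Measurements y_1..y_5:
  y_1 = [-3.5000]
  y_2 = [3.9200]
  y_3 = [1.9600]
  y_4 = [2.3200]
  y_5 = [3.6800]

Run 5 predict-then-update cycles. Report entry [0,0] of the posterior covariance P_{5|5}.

step 1: x^-=[-2.3595]  P^-=[1.2227]  S=[1.5227]  K=[0.8030]  nu=[-1.1405]  x^+=[-3.2753]  P^+=[0.2409]
step 2: x^-=[-3.9631]  P^-=[0.4627]  S=[0.7627]  K=[0.6067]  nu=[7.8831]  x^+=[0.8192]  P^+=[0.1820]
step 3: x^-=[0.9913]  P^-=[0.3765]  S=[0.6765]  K=[0.5565]  nu=[0.9687]  x^+=[1.5304]  P^+=[0.1670]
step 4: x^-=[1.8518]  P^-=[0.3544]  S=[0.6544]  K=[0.5416]  nu=[0.4682]  x^+=[2.1054]  P^+=[0.1625]
step 5: x^-=[2.5475]  P^-=[0.3479]  S=[0.6479]  K=[0.5370]  nu=[1.1325]  x^+=[3.1556]  P^+=[0.1611]

P_post[0,0] = 0.1611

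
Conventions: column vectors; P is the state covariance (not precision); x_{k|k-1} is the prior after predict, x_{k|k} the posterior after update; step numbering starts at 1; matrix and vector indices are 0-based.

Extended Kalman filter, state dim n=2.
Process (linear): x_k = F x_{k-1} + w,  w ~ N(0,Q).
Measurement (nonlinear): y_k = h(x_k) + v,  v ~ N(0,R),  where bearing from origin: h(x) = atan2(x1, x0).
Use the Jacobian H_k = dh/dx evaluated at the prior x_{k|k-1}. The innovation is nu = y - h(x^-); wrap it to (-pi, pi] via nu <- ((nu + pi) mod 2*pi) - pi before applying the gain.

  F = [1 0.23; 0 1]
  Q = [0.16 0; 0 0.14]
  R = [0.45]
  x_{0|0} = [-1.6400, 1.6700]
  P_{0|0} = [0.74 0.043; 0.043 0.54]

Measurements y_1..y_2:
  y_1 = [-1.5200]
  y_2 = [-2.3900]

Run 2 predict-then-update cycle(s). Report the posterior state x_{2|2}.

step 1: x^-=[-1.2559, 1.6700]  P^-=[0.9483 0.1672; 0.1672 0.6800]  H_jac=[-0.3825 -0.2876]  S=[0.6818]  K=[-0.6026; -0.3807]  nu=[2.5476]  x^+=[-2.7910, 0.7002]  P^+=[0.7008 0.0108; 0.0108 0.5812]
step 2: x^-=[-2.6299, 0.7002]  P^-=[0.8965 0.1445; 0.1445 0.7212]  H_jac=[-0.0945 -0.3551]  S=[0.5586]  K=[-0.2435; -0.4828]  nu=[1.0118]  x^+=[-2.8764, 0.2116]  P^+=[0.8634 0.0788; 0.0788 0.5910]

x_post = [-2.8764, 0.2116]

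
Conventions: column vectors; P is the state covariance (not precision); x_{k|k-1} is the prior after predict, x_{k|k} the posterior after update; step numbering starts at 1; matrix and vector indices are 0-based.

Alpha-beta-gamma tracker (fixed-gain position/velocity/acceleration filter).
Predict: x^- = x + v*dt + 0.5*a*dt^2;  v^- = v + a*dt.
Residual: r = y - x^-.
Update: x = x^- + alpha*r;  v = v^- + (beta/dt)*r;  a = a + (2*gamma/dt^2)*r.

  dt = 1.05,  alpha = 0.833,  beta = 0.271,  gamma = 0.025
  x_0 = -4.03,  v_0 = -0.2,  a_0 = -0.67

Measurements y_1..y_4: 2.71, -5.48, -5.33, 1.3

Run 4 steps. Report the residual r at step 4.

step 1: x_pred=-4.6093  r=7.3193  x^+=1.4877  v^+=0.9856  a^+=-0.3381
step 2: x_pred=2.3362  r=-7.8162  x^+=-4.1747  v^+=-1.3867  a^+=-0.6925
step 3: x_pred=-6.0125  r=0.6825  x^+=-5.4440  v^+=-1.9377  a^+=-0.6616
step 4: x_pred=-7.8433  r=9.1433  x^+=-0.2269  v^+=-0.2725  a^+=-0.2469

resid = 9.1433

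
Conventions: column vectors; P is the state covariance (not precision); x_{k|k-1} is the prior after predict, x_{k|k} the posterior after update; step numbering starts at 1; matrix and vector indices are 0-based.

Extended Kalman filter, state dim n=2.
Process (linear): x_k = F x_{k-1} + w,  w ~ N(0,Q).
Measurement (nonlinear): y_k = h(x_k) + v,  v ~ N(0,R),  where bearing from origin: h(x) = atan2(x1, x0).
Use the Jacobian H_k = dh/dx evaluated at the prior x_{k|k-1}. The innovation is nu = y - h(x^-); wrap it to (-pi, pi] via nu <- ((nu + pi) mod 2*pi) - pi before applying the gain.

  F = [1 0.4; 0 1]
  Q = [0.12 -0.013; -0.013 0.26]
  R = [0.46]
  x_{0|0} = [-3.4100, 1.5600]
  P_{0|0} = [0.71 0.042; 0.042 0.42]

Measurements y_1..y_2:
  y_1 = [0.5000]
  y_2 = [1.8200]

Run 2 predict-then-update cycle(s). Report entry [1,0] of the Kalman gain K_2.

step 1: x^-=[-2.7860, 1.5600]  P^-=[0.9308 0.1970; 0.1970 0.6800]  H_jac=[-0.1530 -0.2733]  S=[0.5490]  K=[-0.3574; -0.3933]  nu=[-2.1311]  x^+=[-2.0242, 2.3983]  P^+=[0.8606 0.1198; 0.1198 0.5951]
step 2: x^-=[-1.0649, 2.3983]  P^-=[1.1717 0.3448; 0.3448 0.8551]  H_jac=[-0.3483 -0.1547]  S=[0.6597]  K=[-0.6994; -0.3825]  nu=[-0.1687]  x^+=[-0.9469, 2.4628]  P^+=[0.8490 0.1683; 0.1683 0.7585]

K[1,0] = -0.3825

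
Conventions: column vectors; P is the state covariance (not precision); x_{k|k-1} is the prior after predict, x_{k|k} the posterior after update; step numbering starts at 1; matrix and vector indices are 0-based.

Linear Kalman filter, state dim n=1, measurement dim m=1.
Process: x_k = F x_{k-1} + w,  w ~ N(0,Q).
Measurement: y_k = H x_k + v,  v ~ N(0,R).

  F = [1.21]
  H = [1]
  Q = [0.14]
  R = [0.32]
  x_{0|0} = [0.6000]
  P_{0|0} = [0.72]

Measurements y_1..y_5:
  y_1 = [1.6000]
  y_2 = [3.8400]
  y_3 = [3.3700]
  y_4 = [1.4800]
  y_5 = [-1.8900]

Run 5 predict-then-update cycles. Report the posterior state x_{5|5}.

x_post = [0.3865]

step 1: x^-=[0.7260]  P^-=[1.1942]  S=[1.5142]  K=[0.7887]  nu=[0.8740]  x^+=[1.4153]  P^+=[0.2524]
step 2: x^-=[1.7125]  P^-=[0.5095]  S=[0.8295]  K=[0.6142]  nu=[2.1275]  x^+=[3.0193]  P^+=[0.1966]
step 3: x^-=[3.6533]  P^-=[0.4278]  S=[0.7478]  K=[0.5721]  nu=[-0.2833]  x^+=[3.4912]  P^+=[0.1831]
step 4: x^-=[4.2244]  P^-=[0.4080]  S=[0.7280]  K=[0.5605]  nu=[-2.7444]  x^+=[2.6863]  P^+=[0.1793]
step 5: x^-=[3.2504]  P^-=[0.4026]  S=[0.7226]  K=[0.5571]  nu=[-5.1404]  x^+=[0.3865]  P^+=[0.1783]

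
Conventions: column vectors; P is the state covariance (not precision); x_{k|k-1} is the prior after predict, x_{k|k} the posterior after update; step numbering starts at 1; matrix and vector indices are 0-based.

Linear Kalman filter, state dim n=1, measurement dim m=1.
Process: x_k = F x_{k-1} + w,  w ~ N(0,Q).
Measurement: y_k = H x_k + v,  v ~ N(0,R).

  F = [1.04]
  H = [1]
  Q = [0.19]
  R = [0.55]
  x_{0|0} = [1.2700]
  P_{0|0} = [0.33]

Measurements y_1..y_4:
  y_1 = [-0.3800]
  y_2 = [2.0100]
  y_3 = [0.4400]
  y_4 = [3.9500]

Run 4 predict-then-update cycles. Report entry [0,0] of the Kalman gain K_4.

K[0,0] = 0.4575

step 1: x^-=[1.3208]  P^-=[0.5469]  S=[1.0969]  K=[0.4986]  nu=[-1.7008]  x^+=[0.4728]  P^+=[0.2742]
step 2: x^-=[0.4917]  P^-=[0.4866]  S=[1.0366]  K=[0.4694]  nu=[1.5183]  x^+=[1.2044]  P^+=[0.2582]
step 3: x^-=[1.2526]  P^-=[0.4693]  S=[1.0193]  K=[0.4604]  nu=[-0.8126]  x^+=[0.8785]  P^+=[0.2532]
step 4: x^-=[0.9136]  P^-=[0.4639]  S=[1.0139]  K=[0.4575]  nu=[3.0364]  x^+=[2.3028]  P^+=[0.2516]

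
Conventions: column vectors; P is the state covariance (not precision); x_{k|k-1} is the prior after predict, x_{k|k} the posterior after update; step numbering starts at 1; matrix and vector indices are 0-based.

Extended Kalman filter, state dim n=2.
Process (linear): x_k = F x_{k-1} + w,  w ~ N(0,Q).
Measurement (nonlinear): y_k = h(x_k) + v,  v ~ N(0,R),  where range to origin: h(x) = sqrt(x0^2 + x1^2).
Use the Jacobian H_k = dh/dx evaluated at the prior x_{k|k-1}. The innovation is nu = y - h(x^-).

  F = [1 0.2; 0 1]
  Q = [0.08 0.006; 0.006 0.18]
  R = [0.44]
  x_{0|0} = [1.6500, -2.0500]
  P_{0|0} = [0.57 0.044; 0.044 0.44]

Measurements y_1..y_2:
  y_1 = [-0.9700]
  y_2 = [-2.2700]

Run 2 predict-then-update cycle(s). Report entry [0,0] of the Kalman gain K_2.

step 1: x^-=[1.2400, -2.0500]  P^-=[0.6852 0.1380; 0.1380 0.6200]  H_jac=[0.5176 -0.8556]  S=[0.9552]  K=[0.2476; -0.4806]  nu=[-3.3659]  x^+=[0.4065, -0.4324]  P^+=[0.6266 0.2517; 0.2517 0.3994]
step 2: x^-=[0.3200, -0.4324]  P^-=[0.8233 0.3376; 0.3376 0.5794]  H_jac=[0.5949 -0.8038]  S=[0.7829]  K=[0.2790; -0.3384]  nu=[-2.8079]  x^+=[-0.4633, 0.5178]  P^+=[0.7623 0.4115; 0.4115 0.4897]

K[0,0] = 0.2790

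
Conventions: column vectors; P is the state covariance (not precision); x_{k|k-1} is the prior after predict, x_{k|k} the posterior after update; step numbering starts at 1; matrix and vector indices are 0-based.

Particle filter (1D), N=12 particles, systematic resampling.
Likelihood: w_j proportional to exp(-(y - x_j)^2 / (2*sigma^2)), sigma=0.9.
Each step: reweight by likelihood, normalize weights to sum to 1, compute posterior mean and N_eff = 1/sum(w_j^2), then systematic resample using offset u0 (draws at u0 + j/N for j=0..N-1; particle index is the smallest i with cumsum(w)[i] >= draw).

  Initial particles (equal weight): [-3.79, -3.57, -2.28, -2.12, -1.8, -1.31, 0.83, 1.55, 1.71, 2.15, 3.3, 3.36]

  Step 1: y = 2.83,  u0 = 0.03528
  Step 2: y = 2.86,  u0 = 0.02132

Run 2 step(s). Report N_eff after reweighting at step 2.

N_eff = 11.0991

step 1: w=[0.0000, 0.0000, 0.0000, 0.0000, 0.0000, 0.0000, 0.0251, 0.1078, 0.1366, 0.2228, 0.2586, 0.2492]  mean=2.5909  Neff=4.7738  idx=[7, 7, 8, 9, 9, 9, 10, 10, 10, 11, 11, 11]
step 2: w=[0.0405, 0.0405, 0.0516, 0.0855, 0.0855, 0.0855, 0.1036, 0.1036, 0.1036, 0.1000, 0.1000, 0.1000]  mean=2.7993  Neff=11.0991  idx=[0, 2, 3, 4, 5, 6, 7, 8, 8, 9, 10, 11]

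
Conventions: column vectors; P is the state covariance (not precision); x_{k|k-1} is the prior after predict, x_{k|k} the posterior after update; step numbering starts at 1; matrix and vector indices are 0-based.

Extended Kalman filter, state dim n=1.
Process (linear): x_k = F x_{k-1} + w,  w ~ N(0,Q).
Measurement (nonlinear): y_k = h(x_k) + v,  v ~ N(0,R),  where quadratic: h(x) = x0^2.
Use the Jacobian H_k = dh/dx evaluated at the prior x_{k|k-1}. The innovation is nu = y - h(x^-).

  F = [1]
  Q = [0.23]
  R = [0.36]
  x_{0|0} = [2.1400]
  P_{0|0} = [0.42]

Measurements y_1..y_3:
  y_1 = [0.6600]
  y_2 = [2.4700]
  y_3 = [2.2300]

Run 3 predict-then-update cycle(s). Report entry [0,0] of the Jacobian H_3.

H_jac[0,0] = 3.0897

step 1: x^-=[2.1400]  P^-=[0.6500]  H_jac=[4.2800]  S=[12.2670]  K=[0.2268]  nu=[-3.9196]  x^+=[1.2511]  P^+=[0.0191]
step 2: x^-=[1.2511]  P^-=[0.2491]  H_jac=[2.5022]  S=[1.9194]  K=[0.3247]  nu=[0.9048]  x^+=[1.5449]  P^+=[0.0467]
step 3: x^-=[1.5449]  P^-=[0.2767]  H_jac=[3.0897]  S=[3.0016]  K=[0.2848]  nu=[-0.1566]  x^+=[1.5003]  P^+=[0.0332]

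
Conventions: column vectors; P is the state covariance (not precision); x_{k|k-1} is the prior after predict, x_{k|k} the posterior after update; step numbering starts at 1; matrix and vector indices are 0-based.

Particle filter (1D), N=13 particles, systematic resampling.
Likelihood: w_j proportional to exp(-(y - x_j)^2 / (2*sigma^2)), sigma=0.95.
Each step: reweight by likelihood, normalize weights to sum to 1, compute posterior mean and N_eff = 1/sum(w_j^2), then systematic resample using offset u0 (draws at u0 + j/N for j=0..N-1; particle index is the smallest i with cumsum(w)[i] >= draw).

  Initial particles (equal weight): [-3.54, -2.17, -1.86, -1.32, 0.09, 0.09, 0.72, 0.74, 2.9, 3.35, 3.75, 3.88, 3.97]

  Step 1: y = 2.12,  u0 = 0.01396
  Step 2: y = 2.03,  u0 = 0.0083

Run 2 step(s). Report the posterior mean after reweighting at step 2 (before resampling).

step 1: w=[0.0000, 0.0000, 0.0001, 0.0005, 0.0393, 0.0393, 0.1300, 0.1341, 0.2749, 0.1665, 0.0884, 0.0692, 0.0578]  mean=2.3834  Neff=6.3620  idx=[4, 6, 6, 7, 7, 8, 8, 8, 9, 9, 9, 10, 11]
step 2: w=[0.0241, 0.0750, 0.0750, 0.0772, 0.0772, 0.1276, 0.1276, 0.1276, 0.0739, 0.0739, 0.0739, 0.0377, 0.0291]  mean=2.3320  Neff=10.9557  idx=[0, 1, 2, 3, 4, 5, 6, 6, 7, 7, 8, 9, 10]

post_mean = 2.3320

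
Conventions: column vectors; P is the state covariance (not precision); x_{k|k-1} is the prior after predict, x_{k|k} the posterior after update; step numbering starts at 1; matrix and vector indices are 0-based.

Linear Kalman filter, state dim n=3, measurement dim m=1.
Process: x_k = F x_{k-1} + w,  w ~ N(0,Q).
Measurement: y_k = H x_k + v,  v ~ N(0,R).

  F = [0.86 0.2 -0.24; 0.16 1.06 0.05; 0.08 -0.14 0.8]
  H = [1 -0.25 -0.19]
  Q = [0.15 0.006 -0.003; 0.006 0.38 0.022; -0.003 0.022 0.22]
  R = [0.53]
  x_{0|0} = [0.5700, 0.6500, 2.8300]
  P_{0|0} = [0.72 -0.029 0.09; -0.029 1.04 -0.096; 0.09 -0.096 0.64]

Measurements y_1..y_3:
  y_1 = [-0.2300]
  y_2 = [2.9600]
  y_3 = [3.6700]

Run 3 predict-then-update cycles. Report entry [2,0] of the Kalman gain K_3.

K[2,0] = -0.3185

step 1: x^-=[-0.0590, 0.9217, 2.2186]  P^-=[0.7231 0.3144 -0.0608; 0.3144 1.5500 -0.1682; -0.0608 -0.1682 0.6883]  S=[1.2247]  K=[0.5356; -0.0336; -0.1221]  nu=[0.4810]  x^+=[0.1986, 0.9055, 2.1599]  P^+=[0.3717 0.3364 0.0193; 0.3364 1.5486 -0.1732; 0.0193 -0.1732 0.6700]
step 2: x^-=[-0.1664, 1.0996, 1.6170]  P^-=[0.6498 0.7373 -0.2052; 0.7373 2.2273 -0.2984; -0.2052 -0.2984 0.7153]  S=[1.0258]  K=[0.4918; 0.2312; -0.2598]  nu=[3.7086]  x^+=[1.6574, 1.9570, 0.6536]  P^+=[0.4017 0.6207 -0.0741; 0.6207 2.1725 -0.2368; -0.0741 -0.2368 0.6460]
step 3: x^-=[1.6599, 2.3723, 0.3815]  P^-=[0.8381 1.1573 -0.3204; 1.1573 3.0171 -0.4396; -0.3204 -0.4396 0.7083]  S=[1.0836]  K=[0.5626; 0.4490; -0.3185]  nu=[2.6757]  x^+=[3.1653, 3.5736, -0.4707]  P^+=[0.4951 0.8835 -0.1263; 0.8835 2.7987 -0.2846; -0.1263 -0.2846 0.5983]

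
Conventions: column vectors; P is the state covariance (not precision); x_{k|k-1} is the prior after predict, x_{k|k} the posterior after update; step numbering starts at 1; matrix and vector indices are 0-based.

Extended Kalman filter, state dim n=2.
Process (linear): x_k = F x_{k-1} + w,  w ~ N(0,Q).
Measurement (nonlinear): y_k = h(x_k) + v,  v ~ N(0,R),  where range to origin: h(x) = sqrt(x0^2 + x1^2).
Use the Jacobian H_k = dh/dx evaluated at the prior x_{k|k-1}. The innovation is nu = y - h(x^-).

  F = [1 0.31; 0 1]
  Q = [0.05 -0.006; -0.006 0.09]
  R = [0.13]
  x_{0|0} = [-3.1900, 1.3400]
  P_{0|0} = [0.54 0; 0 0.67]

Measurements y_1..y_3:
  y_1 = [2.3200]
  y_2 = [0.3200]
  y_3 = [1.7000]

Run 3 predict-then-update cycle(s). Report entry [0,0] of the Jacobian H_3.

step 1: x^-=[-2.7746, 1.3400]  P^-=[0.6544 0.2017; 0.2017 0.7600]  H_jac=[-0.9005 0.4349]  S=[0.6464]  K=[-0.7759; 0.2303]  nu=[-0.7612]  x^+=[-2.1839, 1.1647]  P^+=[0.2652 0.3172; 0.3172 0.7257]
step 2: x^-=[-1.8229, 1.1647]  P^-=[0.5816 0.5362; 0.5362 0.8157]  H_jac=[-0.8427 0.5384]  S=[0.2929]  K=[-0.6877; -0.0433]  nu=[-1.8432]  x^+=[-0.5553, 1.2444]  P^+=[0.4431 0.5275; 0.5275 0.8152]
step 3: x^-=[-0.1696, 1.2444]  P^-=[0.8985 0.7742; 0.7742 0.9052]  H_jac=[-0.1350 0.9908]  S=[0.8279]  K=[0.7800; 0.9571]  nu=[0.4441]  x^+=[0.1768, 1.6694]  P^+=[0.3947 0.1561; 0.1561 0.1468]

H_jac[0,0] = -0.1350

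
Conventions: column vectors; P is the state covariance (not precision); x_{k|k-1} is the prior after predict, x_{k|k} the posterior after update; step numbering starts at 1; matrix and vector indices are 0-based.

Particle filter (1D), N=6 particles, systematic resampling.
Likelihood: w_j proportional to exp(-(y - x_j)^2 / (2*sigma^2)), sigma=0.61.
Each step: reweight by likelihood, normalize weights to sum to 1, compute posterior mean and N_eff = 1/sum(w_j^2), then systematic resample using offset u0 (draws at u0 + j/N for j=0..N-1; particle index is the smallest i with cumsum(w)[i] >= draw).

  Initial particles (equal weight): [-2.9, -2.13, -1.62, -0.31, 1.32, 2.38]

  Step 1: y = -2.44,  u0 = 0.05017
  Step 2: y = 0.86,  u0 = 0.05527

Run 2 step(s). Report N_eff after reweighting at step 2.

step 1: w=[0.3691, 0.4311, 0.1987, 0.0011, 0.0000, 0.0000]  mean=-2.3109  Neff=2.7659  idx=[0, 0, 1, 1, 1, 2]
step 2: w=[0.0000, 0.0000, 0.0220, 0.0220, 0.0220, 0.9340]  mean=-1.6537  Neff=1.1445  idx=[4, 5, 5, 5, 5, 5]

N_eff = 1.1445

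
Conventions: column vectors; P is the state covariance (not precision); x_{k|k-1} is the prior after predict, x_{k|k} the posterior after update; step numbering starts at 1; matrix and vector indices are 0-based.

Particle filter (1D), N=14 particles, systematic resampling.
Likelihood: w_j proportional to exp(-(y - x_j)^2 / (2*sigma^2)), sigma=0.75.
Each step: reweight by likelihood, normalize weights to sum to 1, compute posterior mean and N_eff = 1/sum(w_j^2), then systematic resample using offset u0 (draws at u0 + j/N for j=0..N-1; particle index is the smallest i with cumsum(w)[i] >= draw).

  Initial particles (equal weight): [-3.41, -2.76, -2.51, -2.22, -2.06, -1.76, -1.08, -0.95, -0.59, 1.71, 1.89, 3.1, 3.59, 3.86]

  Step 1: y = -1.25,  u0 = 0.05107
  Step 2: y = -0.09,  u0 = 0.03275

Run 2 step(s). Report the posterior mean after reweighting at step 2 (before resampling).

step 1: w=[0.0033, 0.0277, 0.0513, 0.0911, 0.1174, 0.1669, 0.2050, 0.1942, 0.1428, 0.0001, 0.0000, 0.0000, 0.0000, 0.0000]  mean=-1.4446  Neff=6.5139  idx=[2, 3, 4, 4, 5, 5, 6, 6, 6, 7, 7, 7, 8, 8]
step 2: w=[0.0012, 0.0038, 0.0068, 0.0068, 0.0180, 0.0180, 0.0897, 0.0897, 0.0897, 0.1111, 0.1111, 0.1111, 0.1716, 0.1716]  mean=-0.9123  Neff=8.2785  idx=[4, 6, 7, 8, 8, 9, 10, 10, 11, 12, 12, 12, 13, 13]

post_mean = -0.9123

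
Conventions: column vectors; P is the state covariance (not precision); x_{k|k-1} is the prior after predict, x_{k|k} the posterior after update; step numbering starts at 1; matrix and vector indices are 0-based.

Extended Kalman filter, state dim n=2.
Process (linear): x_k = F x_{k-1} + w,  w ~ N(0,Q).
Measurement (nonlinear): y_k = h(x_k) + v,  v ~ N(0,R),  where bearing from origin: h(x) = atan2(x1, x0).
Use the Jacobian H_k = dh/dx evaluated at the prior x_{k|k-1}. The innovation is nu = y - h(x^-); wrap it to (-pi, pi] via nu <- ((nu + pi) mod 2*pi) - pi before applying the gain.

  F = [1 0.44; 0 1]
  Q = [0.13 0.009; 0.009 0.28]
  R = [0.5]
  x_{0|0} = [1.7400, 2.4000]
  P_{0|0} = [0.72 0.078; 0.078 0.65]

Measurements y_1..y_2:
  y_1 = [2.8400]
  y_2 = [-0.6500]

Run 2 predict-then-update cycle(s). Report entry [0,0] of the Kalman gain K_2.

step 1: x^-=[2.7960, 2.4000]  P^-=[1.0445 0.3730; 0.3730 0.9300]  H_jac=[-0.1768 0.2059]  S=[0.5449]  K=[-0.1979; 0.2305]  nu=[2.1307]  x^+=[2.3744, 2.8910]  P^+=[1.0231 0.3978; 0.3978 0.9011]
step 2: x^-=[3.6465, 2.8910]  P^-=[1.6777 0.8033; 0.8033 1.1811]  H_jac=[-0.1335 0.1684]  S=[0.5273]  K=[-0.1682; 0.1738]  nu=[-1.3203]  x^+=[3.8686, 2.6616]  P^+=[1.6628 0.8187; 0.8187 1.1651]

K[0,0] = -0.1682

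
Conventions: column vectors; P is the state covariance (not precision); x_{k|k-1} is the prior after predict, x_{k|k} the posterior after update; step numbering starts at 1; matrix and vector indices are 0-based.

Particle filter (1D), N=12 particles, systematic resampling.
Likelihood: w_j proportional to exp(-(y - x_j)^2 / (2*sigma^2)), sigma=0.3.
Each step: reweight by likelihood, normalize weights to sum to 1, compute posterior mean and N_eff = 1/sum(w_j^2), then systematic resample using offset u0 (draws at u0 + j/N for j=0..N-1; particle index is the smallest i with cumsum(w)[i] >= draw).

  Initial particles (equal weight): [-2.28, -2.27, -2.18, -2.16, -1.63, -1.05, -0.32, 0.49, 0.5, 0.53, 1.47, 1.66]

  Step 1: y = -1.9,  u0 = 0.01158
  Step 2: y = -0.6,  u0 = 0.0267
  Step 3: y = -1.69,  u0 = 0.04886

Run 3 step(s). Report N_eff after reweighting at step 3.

N_eff = 12.0000

step 1: w=[0.1528, 0.1593, 0.2204, 0.2341, 0.2273, 0.0062, 0.0000, 0.0000, 0.0000, 0.0000, 0.0000, 0.0000]  mean=-2.0730  Neff=4.9071  idx=[0, 0, 1, 1, 2, 2, 2, 3, 3, 3, 4, 4]
step 2: w=[0.0000, 0.0000, 0.0000, 0.0000, 0.0002, 0.0002, 0.0002, 0.0002, 0.0002, 0.0002, 0.4993, 0.4993]  mean=-1.6308  Neff=2.0055  idx=[10, 10, 10, 10, 10, 10, 11, 11, 11, 11, 11, 11]
step 3: w=[0.0833, 0.0833, 0.0833, 0.0833, 0.0833, 0.0833, 0.0833, 0.0833, 0.0833, 0.0833, 0.0833, 0.0833]  mean=-1.6300  Neff=12.0000  idx=[0, 1, 2, 3, 4, 5, 6, 7, 8, 9, 10, 11]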